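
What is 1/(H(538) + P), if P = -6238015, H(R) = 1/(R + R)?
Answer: -1076/6712104139 ≈ -1.6031e-7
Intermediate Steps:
H(R) = 1/(2*R)
1/(H(538) + P) = 1/((1/2)/538 - 6238015) = 1/((1/2)*(1/538) - 6238015) = 1/(1/1076 - 6238015) = 1/(-6712104139/1076) = -1076/6712104139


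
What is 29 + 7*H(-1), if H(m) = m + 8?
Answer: 78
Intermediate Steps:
H(m) = 8 + m
29 + 7*H(-1) = 29 + 7*(8 - 1) = 29 + 7*7 = 29 + 49 = 78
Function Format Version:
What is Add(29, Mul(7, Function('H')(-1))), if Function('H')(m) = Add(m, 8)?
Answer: 78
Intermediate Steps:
Function('H')(m) = Add(8, m)
Add(29, Mul(7, Function('H')(-1))) = Add(29, Mul(7, Add(8, -1))) = Add(29, Mul(7, 7)) = Add(29, 49) = 78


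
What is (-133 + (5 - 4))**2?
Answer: 17424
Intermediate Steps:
(-133 + (5 - 4))**2 = (-133 + 1)**2 = (-132)**2 = 17424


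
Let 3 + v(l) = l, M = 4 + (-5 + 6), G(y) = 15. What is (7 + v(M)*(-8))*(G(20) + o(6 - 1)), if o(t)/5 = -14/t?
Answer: -9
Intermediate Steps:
M = 5 (M = 4 + 1 = 5)
v(l) = -3 + l
o(t) = -70/t (o(t) = 5*(-14/t) = -70/t)
(7 + v(M)*(-8))*(G(20) + o(6 - 1)) = (7 + (-3 + 5)*(-8))*(15 - 70/(6 - 1)) = (7 + 2*(-8))*(15 - 70/5) = (7 - 16)*(15 - 70*⅕) = -9*(15 - 14) = -9*1 = -9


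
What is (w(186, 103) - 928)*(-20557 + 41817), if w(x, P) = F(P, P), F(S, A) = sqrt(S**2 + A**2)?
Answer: -19729280 + 2189780*sqrt(2) ≈ -1.6632e+7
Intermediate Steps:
F(S, A) = sqrt(A**2 + S**2)
w(x, P) = sqrt(2)*sqrt(P**2) (w(x, P) = sqrt(P**2 + P**2) = sqrt(2*P**2) = sqrt(2)*sqrt(P**2))
(w(186, 103) - 928)*(-20557 + 41817) = (sqrt(2)*sqrt(103**2) - 928)*(-20557 + 41817) = (sqrt(2)*sqrt(10609) - 928)*21260 = (sqrt(2)*103 - 928)*21260 = (103*sqrt(2) - 928)*21260 = (-928 + 103*sqrt(2))*21260 = -19729280 + 2189780*sqrt(2)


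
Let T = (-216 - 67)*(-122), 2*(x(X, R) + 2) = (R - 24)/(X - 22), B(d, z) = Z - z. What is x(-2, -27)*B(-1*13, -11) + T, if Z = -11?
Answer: 34526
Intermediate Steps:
B(d, z) = -11 - z
x(X, R) = -2 + (-24 + R)/(2*(-22 + X)) (x(X, R) = -2 + ((R - 24)/(X - 22))/2 = -2 + ((-24 + R)/(-22 + X))/2 = -2 + (-24 + R)/(2*(-22 + X)))
T = 34526 (T = -283*(-122) = 34526)
x(-2, -27)*B(-1*13, -11) + T = ((64 - 27 - 4*(-2))/(2*(-22 - 2)))*(-11 - 1*(-11)) + 34526 = ((½)*(64 - 27 + 8)/(-24))*(-11 + 11) + 34526 = ((½)*(-1/24)*45)*0 + 34526 = -15/16*0 + 34526 = 0 + 34526 = 34526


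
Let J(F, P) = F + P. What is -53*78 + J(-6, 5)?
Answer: -4135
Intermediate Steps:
-53*78 + J(-6, 5) = -53*78 + (-6 + 5) = -4134 - 1 = -4135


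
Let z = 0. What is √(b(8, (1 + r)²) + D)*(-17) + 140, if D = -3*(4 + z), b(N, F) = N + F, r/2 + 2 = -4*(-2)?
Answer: 140 - 17*√165 ≈ -78.369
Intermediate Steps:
r = 12 (r = -4 + 2*(-4*(-2)) = -4 + 2*8 = -4 + 16 = 12)
b(N, F) = F + N
D = -12 (D = -3*(4 + 0) = -3*4 = -12)
√(b(8, (1 + r)²) + D)*(-17) + 140 = √(((1 + 12)² + 8) - 12)*(-17) + 140 = √((13² + 8) - 12)*(-17) + 140 = √((169 + 8) - 12)*(-17) + 140 = √(177 - 12)*(-17) + 140 = √165*(-17) + 140 = -17*√165 + 140 = 140 - 17*√165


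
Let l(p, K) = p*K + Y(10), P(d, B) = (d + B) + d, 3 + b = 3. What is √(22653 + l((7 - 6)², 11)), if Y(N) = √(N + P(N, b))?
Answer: √(22664 + √30) ≈ 150.56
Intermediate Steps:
b = 0 (b = -3 + 3 = 0)
P(d, B) = B + 2*d (P(d, B) = (B + d) + d = B + 2*d)
Y(N) = √3*√N (Y(N) = √(N + (0 + 2*N)) = √(N + 2*N) = √(3*N) = √3*√N)
l(p, K) = √30 + K*p (l(p, K) = p*K + √3*√10 = K*p + √30 = √30 + K*p)
√(22653 + l((7 - 6)², 11)) = √(22653 + (√30 + 11*(7 - 6)²)) = √(22653 + (√30 + 11*1²)) = √(22653 + (√30 + 11*1)) = √(22653 + (√30 + 11)) = √(22653 + (11 + √30)) = √(22664 + √30)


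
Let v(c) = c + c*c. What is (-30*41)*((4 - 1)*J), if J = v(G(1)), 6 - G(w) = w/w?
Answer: -110700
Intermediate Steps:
G(w) = 5 (G(w) = 6 - w/w = 6 - 1*1 = 6 - 1 = 5)
v(c) = c + c**2
J = 30 (J = 5*(1 + 5) = 5*6 = 30)
(-30*41)*((4 - 1)*J) = (-30*41)*((4 - 1)*30) = -3690*30 = -1230*90 = -110700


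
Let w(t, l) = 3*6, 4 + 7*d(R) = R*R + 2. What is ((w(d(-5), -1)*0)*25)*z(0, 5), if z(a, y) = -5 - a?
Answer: 0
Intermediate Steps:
d(R) = -2/7 + R²/7 (d(R) = -4/7 + (R*R + 2)/7 = -4/7 + (R² + 2)/7 = -4/7 + (2 + R²)/7 = -4/7 + (2/7 + R²/7) = -2/7 + R²/7)
w(t, l) = 18
((w(d(-5), -1)*0)*25)*z(0, 5) = ((18*0)*25)*(-5 - 1*0) = (0*25)*(-5 + 0) = 0*(-5) = 0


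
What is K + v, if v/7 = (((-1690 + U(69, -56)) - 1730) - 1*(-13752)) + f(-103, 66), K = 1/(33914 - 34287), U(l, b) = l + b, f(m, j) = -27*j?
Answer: 22357992/373 ≈ 59941.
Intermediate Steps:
U(l, b) = b + l
K = -1/373 (K = 1/(-373) = -1/373 ≈ -0.0026810)
v = 59941 (v = 7*((((-1690 + (-56 + 69)) - 1730) - 1*(-13752)) - 27*66) = 7*((((-1690 + 13) - 1730) + 13752) - 1782) = 7*(((-1677 - 1730) + 13752) - 1782) = 7*((-3407 + 13752) - 1782) = 7*(10345 - 1782) = 7*8563 = 59941)
K + v = -1/373 + 59941 = 22357992/373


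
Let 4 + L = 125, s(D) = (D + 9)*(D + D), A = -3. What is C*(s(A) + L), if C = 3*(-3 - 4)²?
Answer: 12495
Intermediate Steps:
s(D) = 2*D*(9 + D) (s(D) = (9 + D)*(2*D) = 2*D*(9 + D))
L = 121 (L = -4 + 125 = 121)
C = 147 (C = 3*(-7)² = 3*49 = 147)
C*(s(A) + L) = 147*(2*(-3)*(9 - 3) + 121) = 147*(2*(-3)*6 + 121) = 147*(-36 + 121) = 147*85 = 12495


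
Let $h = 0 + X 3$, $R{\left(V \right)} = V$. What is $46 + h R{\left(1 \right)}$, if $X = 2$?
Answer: $52$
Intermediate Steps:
$h = 6$ ($h = 0 + 2 \cdot 3 = 0 + 6 = 6$)
$46 + h R{\left(1 \right)} = 46 + 6 \cdot 1 = 46 + 6 = 52$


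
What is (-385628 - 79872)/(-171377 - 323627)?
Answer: 116375/123751 ≈ 0.94040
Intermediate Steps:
(-385628 - 79872)/(-171377 - 323627) = -465500/(-495004) = -465500*(-1/495004) = 116375/123751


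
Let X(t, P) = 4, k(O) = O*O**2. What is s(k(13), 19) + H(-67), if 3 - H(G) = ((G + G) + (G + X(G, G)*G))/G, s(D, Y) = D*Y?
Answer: 41739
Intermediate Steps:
k(O) = O**3
H(G) = -4 (H(G) = 3 - ((G + G) + (G + 4*G))/G = 3 - (2*G + 5*G)/G = 3 - 7*G/G = 3 - 1*7 = 3 - 7 = -4)
s(k(13), 19) + H(-67) = 13**3*19 - 4 = 2197*19 - 4 = 41743 - 4 = 41739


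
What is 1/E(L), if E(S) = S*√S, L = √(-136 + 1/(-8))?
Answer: -4*2^(¼)*√33*√I/1089 ≈ -0.017743 - 0.017743*I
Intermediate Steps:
L = 33*I*√2/4 (L = √(-136 - ⅛) = √(-1089/8) = 33*I*√2/4 ≈ 11.667*I)
E(S) = S^(3/2)
1/E(L) = 1/((33*I*√2/4)^(3/2)) = 1/(33*2^(¾)*√33*I^(3/2)/8) = -4*2^(¼)*√33*√I/1089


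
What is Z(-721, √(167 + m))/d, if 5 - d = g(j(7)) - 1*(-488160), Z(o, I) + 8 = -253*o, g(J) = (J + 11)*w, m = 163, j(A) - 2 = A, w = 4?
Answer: -36481/97647 ≈ -0.37360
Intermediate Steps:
j(A) = 2 + A
g(J) = 44 + 4*J (g(J) = (J + 11)*4 = (11 + J)*4 = 44 + 4*J)
Z(o, I) = -8 - 253*o
d = -488235 (d = 5 - ((44 + 4*(2 + 7)) - 1*(-488160)) = 5 - ((44 + 4*9) + 488160) = 5 - ((44 + 36) + 488160) = 5 - (80 + 488160) = 5 - 1*488240 = 5 - 488240 = -488235)
Z(-721, √(167 + m))/d = (-8 - 253*(-721))/(-488235) = (-8 + 182413)*(-1/488235) = 182405*(-1/488235) = -36481/97647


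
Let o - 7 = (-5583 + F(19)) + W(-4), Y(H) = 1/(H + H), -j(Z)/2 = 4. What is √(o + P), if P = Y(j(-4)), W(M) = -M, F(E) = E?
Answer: I*√88849/4 ≈ 74.519*I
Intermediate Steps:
j(Z) = -8 (j(Z) = -2*4 = -8)
Y(H) = 1/(2*H)
P = -1/16 (P = (½)/(-8) = (½)*(-⅛) = -1/16 ≈ -0.062500)
o = -5553 (o = 7 + ((-5583 + 19) - 1*(-4)) = 7 + (-5564 + 4) = 7 - 5560 = -5553)
√(o + P) = √(-5553 - 1/16) = √(-88849/16) = I*√88849/4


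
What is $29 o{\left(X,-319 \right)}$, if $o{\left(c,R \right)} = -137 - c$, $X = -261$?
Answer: $3596$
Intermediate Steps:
$29 o{\left(X,-319 \right)} = 29 \left(-137 - -261\right) = 29 \left(-137 + 261\right) = 29 \cdot 124 = 3596$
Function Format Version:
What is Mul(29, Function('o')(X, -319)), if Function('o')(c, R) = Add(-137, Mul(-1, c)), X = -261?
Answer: 3596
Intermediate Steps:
Mul(29, Function('o')(X, -319)) = Mul(29, Add(-137, Mul(-1, -261))) = Mul(29, Add(-137, 261)) = Mul(29, 124) = 3596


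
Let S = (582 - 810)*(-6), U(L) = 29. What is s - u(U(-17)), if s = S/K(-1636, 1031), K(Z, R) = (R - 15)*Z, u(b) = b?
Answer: -6025559/207772 ≈ -29.001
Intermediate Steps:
K(Z, R) = Z*(-15 + R) (K(Z, R) = (-15 + R)*Z = Z*(-15 + R))
S = 1368 (S = -228*(-6) = 1368)
s = -171/207772 (s = 1368/((-1636*(-15 + 1031))) = 1368/((-1636*1016)) = 1368/(-1662176) = 1368*(-1/1662176) = -171/207772 ≈ -0.00082302)
s - u(U(-17)) = -171/207772 - 1*29 = -171/207772 - 29 = -6025559/207772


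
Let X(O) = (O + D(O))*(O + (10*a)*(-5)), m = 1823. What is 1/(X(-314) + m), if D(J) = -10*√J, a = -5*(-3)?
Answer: 335919/148389388961 - 10640*I*√314/148389388961 ≈ 2.2638e-6 - 1.2706e-6*I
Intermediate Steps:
a = 15
X(O) = (-750 + O)*(O - 10*√O) (X(O) = (O - 10*√O)*(O + (10*15)*(-5)) = (O - 10*√O)*(O + 150*(-5)) = (O - 10*√O)*(O - 750) = (O - 10*√O)*(-750 + O) = (-750 + O)*(O - 10*√O))
1/(X(-314) + m) = 1/(((-314)² - 750*(-314) - (-3140)*I*√314 + 7500*√(-314)) + 1823) = 1/((98596 + 235500 - (-3140)*I*√314 + 7500*(I*√314)) + 1823) = 1/((98596 + 235500 + 3140*I*√314 + 7500*I*√314) + 1823) = 1/((334096 + 10640*I*√314) + 1823) = 1/(335919 + 10640*I*√314)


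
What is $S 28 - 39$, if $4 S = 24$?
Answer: $129$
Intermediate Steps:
$S = 6$ ($S = \frac{1}{4} \cdot 24 = 6$)
$S 28 - 39 = 6 \cdot 28 - 39 = 168 - 39 = 129$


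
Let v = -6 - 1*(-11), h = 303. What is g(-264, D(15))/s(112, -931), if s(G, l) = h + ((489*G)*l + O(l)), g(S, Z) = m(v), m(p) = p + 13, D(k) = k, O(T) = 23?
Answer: -9/25494341 ≈ -3.5302e-7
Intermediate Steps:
v = 5 (v = -6 + 11 = 5)
m(p) = 13 + p
g(S, Z) = 18 (g(S, Z) = 13 + 5 = 18)
s(G, l) = 326 + 489*G*l (s(G, l) = 303 + ((489*G)*l + 23) = 303 + (489*G*l + 23) = 303 + (23 + 489*G*l) = 326 + 489*G*l)
g(-264, D(15))/s(112, -931) = 18/(326 + 489*112*(-931)) = 18/(326 - 50989008) = 18/(-50988682) = 18*(-1/50988682) = -9/25494341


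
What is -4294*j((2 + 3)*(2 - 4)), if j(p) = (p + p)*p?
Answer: -858800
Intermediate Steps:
j(p) = 2*p**2 (j(p) = (2*p)*p = 2*p**2)
-4294*j((2 + 3)*(2 - 4)) = -8588*((2 + 3)*(2 - 4))**2 = -8588*(5*(-2))**2 = -8588*(-10)**2 = -8588*100 = -4294*200 = -858800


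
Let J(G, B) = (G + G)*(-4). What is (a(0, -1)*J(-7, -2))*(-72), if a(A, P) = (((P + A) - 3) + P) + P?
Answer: 24192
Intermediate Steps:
J(G, B) = -8*G (J(G, B) = (2*G)*(-4) = -8*G)
a(A, P) = -3 + A + 3*P (a(A, P) = (((A + P) - 3) + P) + P = ((-3 + A + P) + P) + P = (-3 + A + 2*P) + P = -3 + A + 3*P)
(a(0, -1)*J(-7, -2))*(-72) = ((-3 + 0 + 3*(-1))*(-8*(-7)))*(-72) = ((-3 + 0 - 3)*56)*(-72) = -6*56*(-72) = -336*(-72) = 24192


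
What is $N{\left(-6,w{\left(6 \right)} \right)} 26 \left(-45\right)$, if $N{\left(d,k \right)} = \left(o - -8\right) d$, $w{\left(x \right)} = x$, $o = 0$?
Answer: $56160$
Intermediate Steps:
$N{\left(d,k \right)} = 8 d$ ($N{\left(d,k \right)} = \left(0 - -8\right) d = \left(0 + 8\right) d = 8 d$)
$N{\left(-6,w{\left(6 \right)} \right)} 26 \left(-45\right) = 8 \left(-6\right) 26 \left(-45\right) = \left(-48\right) 26 \left(-45\right) = \left(-1248\right) \left(-45\right) = 56160$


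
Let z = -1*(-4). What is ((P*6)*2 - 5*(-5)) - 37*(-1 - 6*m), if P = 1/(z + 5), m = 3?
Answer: 2188/3 ≈ 729.33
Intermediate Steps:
z = 4
P = ⅑ (P = 1/(4 + 5) = 1/9 = ⅑ ≈ 0.11111)
((P*6)*2 - 5*(-5)) - 37*(-1 - 6*m) = (((⅑)*6)*2 - 5*(-5)) - 37*(-1 - 6*3) = ((⅔)*2 + 25) - 37*(-1 - 18) = (4/3 + 25) - 37*(-19) = 79/3 + 703 = 2188/3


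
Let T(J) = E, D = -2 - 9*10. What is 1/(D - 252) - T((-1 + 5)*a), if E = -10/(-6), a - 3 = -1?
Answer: -1723/1032 ≈ -1.6696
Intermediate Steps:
a = 2 (a = 3 - 1 = 2)
D = -92 (D = -2 - 90 = -92)
E = 5/3 (E = -10*(-⅙) = 5/3 ≈ 1.6667)
T(J) = 5/3
1/(D - 252) - T((-1 + 5)*a) = 1/(-92 - 252) - 1*5/3 = 1/(-344) - 5/3 = -1/344 - 5/3 = -1723/1032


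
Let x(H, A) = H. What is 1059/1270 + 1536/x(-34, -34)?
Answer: -957357/21590 ≈ -44.343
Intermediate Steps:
1059/1270 + 1536/x(-34, -34) = 1059/1270 + 1536/(-34) = 1059*(1/1270) + 1536*(-1/34) = 1059/1270 - 768/17 = -957357/21590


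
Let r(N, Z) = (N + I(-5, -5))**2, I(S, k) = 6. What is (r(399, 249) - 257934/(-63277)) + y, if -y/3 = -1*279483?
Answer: 63433805232/63277 ≈ 1.0025e+6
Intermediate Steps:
r(N, Z) = (6 + N)**2 (r(N, Z) = (N + 6)**2 = (6 + N)**2)
y = 838449 (y = -(-3)*279483 = -3*(-279483) = 838449)
(r(399, 249) - 257934/(-63277)) + y = ((6 + 399)**2 - 257934/(-63277)) + 838449 = (405**2 - 257934*(-1/63277)) + 838449 = (164025 + 257934/63277) + 838449 = 10379267859/63277 + 838449 = 63433805232/63277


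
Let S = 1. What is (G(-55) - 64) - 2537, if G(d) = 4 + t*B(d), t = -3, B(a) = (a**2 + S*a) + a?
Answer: -11342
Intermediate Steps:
B(a) = a**2 + 2*a (B(a) = (a**2 + 1*a) + a = (a**2 + a) + a = (a + a**2) + a = a**2 + 2*a)
G(d) = 4 - 3*d*(2 + d)
(G(-55) - 64) - 2537 = ((4 - 3*(-55)*(2 - 55)) - 64) - 2537 = ((4 - 3*(-55)*(-53)) - 64) - 2537 = ((4 - 8745) - 64) - 2537 = (-8741 - 64) - 2537 = -8805 - 2537 = -11342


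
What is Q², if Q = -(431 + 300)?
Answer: 534361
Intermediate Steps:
Q = -731 (Q = -1*731 = -731)
Q² = (-731)² = 534361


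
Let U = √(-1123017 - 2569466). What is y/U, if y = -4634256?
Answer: 4634256*I*√3692483/3692483 ≈ 2411.7*I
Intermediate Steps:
U = I*√3692483 (U = √(-3692483) = I*√3692483 ≈ 1921.6*I)
y/U = -4634256*(-I*√3692483/3692483) = -(-4634256)*I*√3692483/3692483 = 4634256*I*√3692483/3692483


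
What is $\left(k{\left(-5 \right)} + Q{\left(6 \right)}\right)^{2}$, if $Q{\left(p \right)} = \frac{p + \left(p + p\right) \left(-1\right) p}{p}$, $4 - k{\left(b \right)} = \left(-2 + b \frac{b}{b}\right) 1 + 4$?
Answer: $16$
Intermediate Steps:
$k{\left(b \right)} = 2 - b$ ($k{\left(b \right)} = 4 - \left(\left(-2 + b \frac{b}{b}\right) 1 + 4\right) = 4 - \left(\left(-2 + b 1\right) 1 + 4\right) = 4 - \left(\left(-2 + b\right) 1 + 4\right) = 4 - \left(\left(-2 + b\right) + 4\right) = 4 - \left(2 + b\right) = 2 - b$)
$Q{\left(p \right)} = \frac{p - 2 p^{2}}{p}$ ($Q{\left(p \right)} = \frac{p + 2 p \left(-1\right) p}{p} = \frac{p + - 2 p p}{p} = \frac{p - 2 p^{2}}{p}$)
$\left(k{\left(-5 \right)} + Q{\left(6 \right)}\right)^{2} = \left(\left(2 - -5\right) + \left(1 - 12\right)\right)^{2} = \left(\left(2 + 5\right) + \left(1 - 12\right)\right)^{2} = \left(7 - 11\right)^{2} = \left(-4\right)^{2} = 16$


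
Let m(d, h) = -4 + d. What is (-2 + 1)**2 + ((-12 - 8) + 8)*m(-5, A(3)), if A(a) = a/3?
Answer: 109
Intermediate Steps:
A(a) = a/3 (A(a) = a*(1/3) = a/3)
(-2 + 1)**2 + ((-12 - 8) + 8)*m(-5, A(3)) = (-2 + 1)**2 + ((-12 - 8) + 8)*(-4 - 5) = (-1)**2 + (-20 + 8)*(-9) = 1 - 12*(-9) = 1 + 108 = 109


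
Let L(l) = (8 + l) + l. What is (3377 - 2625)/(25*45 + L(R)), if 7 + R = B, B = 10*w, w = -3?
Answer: 752/1059 ≈ 0.71010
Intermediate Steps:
B = -30 (B = 10*(-3) = -30)
R = -37 (R = -7 - 30 = -37)
L(l) = 8 + 2*l
(3377 - 2625)/(25*45 + L(R)) = (3377 - 2625)/(25*45 + (8 + 2*(-37))) = 752/(1125 + (8 - 74)) = 752/(1125 - 66) = 752/1059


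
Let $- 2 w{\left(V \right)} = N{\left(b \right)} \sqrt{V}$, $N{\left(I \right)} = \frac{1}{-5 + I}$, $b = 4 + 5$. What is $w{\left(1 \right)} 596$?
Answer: $- \frac{149}{2} \approx -74.5$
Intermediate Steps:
$b = 9$
$w{\left(V \right)} = - \frac{\sqrt{V}}{8}$ ($w{\left(V \right)} = - \frac{\frac{1}{-5 + 9} \sqrt{V}}{2} = - \frac{\frac{1}{4} \sqrt{V}}{2} = - \frac{\sqrt{V}}{8}$)
$w{\left(1 \right)} 596 = - \frac{\sqrt{1}}{8} \cdot 596 = \left(- \frac{1}{8}\right) 1 \cdot 596 = \left(- \frac{1}{8}\right) 596 = - \frac{149}{2}$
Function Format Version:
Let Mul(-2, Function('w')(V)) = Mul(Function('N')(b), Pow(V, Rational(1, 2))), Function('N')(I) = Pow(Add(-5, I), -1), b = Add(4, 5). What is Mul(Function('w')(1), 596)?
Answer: Rational(-149, 2) ≈ -74.500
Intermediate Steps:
b = 9
Function('w')(V) = Mul(Rational(-1, 8), Pow(V, Rational(1, 2))) (Function('w')(V) = Mul(Rational(-1, 2), Mul(Pow(Add(-5, 9), -1), Pow(V, Rational(1, 2)))) = Mul(Rational(-1, 2), Mul(Pow(4, -1), Pow(V, Rational(1, 2)))) = Mul(Rational(-1, 2), Mul(Rational(1, 4), Pow(V, Rational(1, 2)))) = Mul(Rational(-1, 8), Pow(V, Rational(1, 2))))
Mul(Function('w')(1), 596) = Mul(Mul(Rational(-1, 8), Pow(1, Rational(1, 2))), 596) = Mul(Mul(Rational(-1, 8), 1), 596) = Mul(Rational(-1, 8), 596) = Rational(-149, 2)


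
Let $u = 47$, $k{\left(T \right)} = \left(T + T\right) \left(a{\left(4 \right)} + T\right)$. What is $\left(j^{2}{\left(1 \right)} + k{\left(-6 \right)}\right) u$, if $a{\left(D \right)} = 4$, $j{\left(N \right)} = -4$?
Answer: $1880$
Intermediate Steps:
$k{\left(T \right)} = 2 T \left(4 + T\right)$ ($k{\left(T \right)} = \left(T + T\right) \left(4 + T\right) = 2 T \left(4 + T\right)$)
$\left(j^{2}{\left(1 \right)} + k{\left(-6 \right)}\right) u = \left(\left(-4\right)^{2} + 2 \left(-6\right) \left(4 - 6\right)\right) 47 = \left(16 + 2 \left(-6\right) \left(-2\right)\right) 47 = \left(16 + 24\right) 47 = 40 \cdot 47 = 1880$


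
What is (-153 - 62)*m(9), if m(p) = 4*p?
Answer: -7740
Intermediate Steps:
(-153 - 62)*m(9) = (-153 - 62)*(4*9) = -215*36 = -7740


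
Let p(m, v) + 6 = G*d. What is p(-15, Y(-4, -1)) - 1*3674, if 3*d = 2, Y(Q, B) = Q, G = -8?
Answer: -11056/3 ≈ -3685.3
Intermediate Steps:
d = ⅔ (d = (⅓)*2 = ⅔ ≈ 0.66667)
p(m, v) = -34/3 (p(m, v) = -6 - 8*⅔ = -6 - 16/3 = -34/3)
p(-15, Y(-4, -1)) - 1*3674 = -34/3 - 1*3674 = -34/3 - 3674 = -11056/3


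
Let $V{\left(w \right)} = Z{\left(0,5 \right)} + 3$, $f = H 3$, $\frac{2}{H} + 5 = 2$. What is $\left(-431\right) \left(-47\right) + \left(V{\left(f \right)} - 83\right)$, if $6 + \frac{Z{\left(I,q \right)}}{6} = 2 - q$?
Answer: $20123$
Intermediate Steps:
$H = - \frac{2}{3}$ ($H = \frac{2}{-5 + 2} = \frac{2}{-3} = 2 \left(- \frac{1}{3}\right) = - \frac{2}{3} \approx -0.66667$)
$f = -2$ ($f = \left(- \frac{2}{3}\right) 3 = -2$)
$Z{\left(I,q \right)} = -24 - 6 q$ ($Z{\left(I,q \right)} = -36 + 6 \left(2 - q\right) = -36 - \left(-12 + 6 q\right) = -24 - 6 q$)
$V{\left(w \right)} = -51$ ($V{\left(w \right)} = \left(-24 - 30\right) + 3 = -54 + 3 = -51$)
$\left(-431\right) \left(-47\right) + \left(V{\left(f \right)} - 83\right) = \left(-431\right) \left(-47\right) - 134 = 20257 - 134 = 20123$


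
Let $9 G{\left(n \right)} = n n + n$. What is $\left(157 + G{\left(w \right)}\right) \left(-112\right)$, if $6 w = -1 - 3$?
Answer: $- \frac{1424080}{81} \approx -17581.0$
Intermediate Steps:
$w = - \frac{2}{3}$ ($w = \frac{-1 - 3}{6} = \frac{1}{6} \left(-4\right) = - \frac{2}{3} \approx -0.66667$)
$G{\left(n \right)} = \frac{n}{9} + \frac{n^{2}}{9}$ ($G{\left(n \right)} = \frac{n n + n}{9} = \frac{n^{2} + n}{9} = \frac{n + n^{2}}{9} = \frac{n}{9} + \frac{n^{2}}{9}$)
$\left(157 + G{\left(w \right)}\right) \left(-112\right) = \left(157 + \frac{1}{9} \left(- \frac{2}{3}\right) \left(1 - \frac{2}{3}\right)\right) \left(-112\right) = \left(157 + \frac{1}{9} \left(- \frac{2}{3}\right) \frac{1}{3}\right) \left(-112\right) = \left(157 - \frac{2}{81}\right) \left(-112\right) = \frac{12715}{81} \left(-112\right) = - \frac{1424080}{81}$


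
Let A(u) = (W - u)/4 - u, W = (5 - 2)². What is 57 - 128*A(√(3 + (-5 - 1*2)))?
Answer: -231 + 320*I ≈ -231.0 + 320.0*I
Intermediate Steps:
W = 9 (W = 3² = 9)
A(u) = 9/4 - 5*u/4 (A(u) = (9 - u)/4 - u = (9 - u)*(¼) - u = (9/4 - u/4) - u = 9/4 - 5*u/4)
57 - 128*A(√(3 + (-5 - 1*2))) = 57 - 128*(9/4 - 5*√(3 + (-5 - 1*2))/4) = 57 - 128*(9/4 - 5*√(3 + (-5 - 2))/4) = 57 - 128*(9/4 - 5*√(3 - 7)/4) = 57 - 128*(9/4 - 5*I/2) = 57 + (-288 + 320*I) = -231 + 320*I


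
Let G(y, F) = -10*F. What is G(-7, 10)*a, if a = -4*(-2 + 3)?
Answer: 400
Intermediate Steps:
a = -4 (a = -4*1 = -4)
G(-7, 10)*a = -10*10*(-4) = -100*(-4) = 400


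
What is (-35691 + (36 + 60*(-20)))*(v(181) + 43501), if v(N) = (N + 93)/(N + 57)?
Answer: -27255620340/17 ≈ -1.6033e+9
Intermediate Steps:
v(N) = (93 + N)/(57 + N)
(-35691 + (36 + 60*(-20)))*(v(181) + 43501) = (-35691 + (36 + 60*(-20)))*((93 + 181)/(57 + 181) + 43501) = (-35691 + (36 - 1200))*(274/238 + 43501) = (-35691 - 1164)*((1/238)*274 + 43501) = -36855*(137/119 + 43501) = -36855*5176756/119 = -27255620340/17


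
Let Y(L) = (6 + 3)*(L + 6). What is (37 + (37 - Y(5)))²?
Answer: 625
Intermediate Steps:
Y(L) = 54 + 9*L (Y(L) = 9*(6 + L) = 54 + 9*L)
(37 + (37 - Y(5)))² = (37 + (37 - (54 + 9*5)))² = (37 + (37 - (54 + 45)))² = (37 + (37 - 1*99))² = (37 + (37 - 99))² = (37 - 62)² = (-25)² = 625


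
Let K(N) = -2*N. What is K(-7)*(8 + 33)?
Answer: 574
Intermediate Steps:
K(-7)*(8 + 33) = (-2*(-7))*(8 + 33) = 14*41 = 574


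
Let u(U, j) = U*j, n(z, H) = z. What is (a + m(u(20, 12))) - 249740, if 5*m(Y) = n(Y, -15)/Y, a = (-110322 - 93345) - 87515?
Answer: -2704609/5 ≈ -5.4092e+5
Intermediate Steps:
a = -291182 (a = -203667 - 87515 = -291182)
m(Y) = 1/5 (m(Y) = (Y/Y)/5 = (1/5)*1 = 1/5)
(a + m(u(20, 12))) - 249740 = (-291182 + 1/5) - 249740 = -1455909/5 - 249740 = -2704609/5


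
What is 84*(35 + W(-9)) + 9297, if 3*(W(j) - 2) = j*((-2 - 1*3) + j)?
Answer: 15933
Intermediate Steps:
W(j) = 2 + j*(-5 + j)/3 (W(j) = 2 + (j*((-2 - 1*3) + j))/3 = 2 + (j*((-2 - 3) + j))/3 = 2 + (j*(-5 + j))/3 = 2 + j*(-5 + j)/3)
84*(35 + W(-9)) + 9297 = 84*(35 + (2 - 5/3*(-9) + (⅓)*(-9)²)) + 9297 = 84*(35 + (2 + 15 + (⅓)*81)) + 9297 = 84*(35 + (2 + 15 + 27)) + 9297 = 84*(35 + 44) + 9297 = 84*79 + 9297 = 6636 + 9297 = 15933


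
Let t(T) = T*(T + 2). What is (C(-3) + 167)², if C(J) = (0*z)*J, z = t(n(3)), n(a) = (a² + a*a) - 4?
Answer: 27889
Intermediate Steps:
n(a) = -4 + 2*a² (n(a) = (a² + a²) - 4 = 2*a² - 4 = -4 + 2*a²)
t(T) = T*(2 + T)
z = 224 (z = (-4 + 2*3²)*(2 + (-4 + 2*3²)) = (-4 + 2*9)*(2 + (-4 + 2*9)) = (-4 + 18)*(2 + (-4 + 18)) = 14*(2 + 14) = 14*16 = 224)
C(J) = 0 (C(J) = (0*224)*J = 0*J = 0)
(C(-3) + 167)² = (0 + 167)² = 167² = 27889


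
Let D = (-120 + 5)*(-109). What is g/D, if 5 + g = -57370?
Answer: -11475/2507 ≈ -4.5772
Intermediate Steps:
g = -57375 (g = -5 - 57370 = -57375)
D = 12535 (D = -115*(-109) = 12535)
g/D = -57375/12535 = -57375*1/12535 = -11475/2507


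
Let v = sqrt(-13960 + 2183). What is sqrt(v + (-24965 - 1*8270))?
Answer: sqrt(-33235 + I*sqrt(11777)) ≈ 0.2976 + 182.3*I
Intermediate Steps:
v = I*sqrt(11777) (v = sqrt(-11777) = I*sqrt(11777) ≈ 108.52*I)
sqrt(v + (-24965 - 1*8270)) = sqrt(I*sqrt(11777) + (-24965 - 1*8270)) = sqrt(I*sqrt(11777) + (-24965 - 8270)) = sqrt(I*sqrt(11777) - 33235) = sqrt(-33235 + I*sqrt(11777))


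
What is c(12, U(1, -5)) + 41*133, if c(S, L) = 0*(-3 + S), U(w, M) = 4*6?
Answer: 5453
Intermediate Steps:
U(w, M) = 24
c(S, L) = 0
c(12, U(1, -5)) + 41*133 = 0 + 41*133 = 0 + 5453 = 5453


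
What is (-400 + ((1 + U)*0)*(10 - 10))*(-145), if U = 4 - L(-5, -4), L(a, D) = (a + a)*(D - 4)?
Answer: 58000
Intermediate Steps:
L(a, D) = 2*a*(-4 + D) (L(a, D) = (2*a)*(-4 + D) = 2*a*(-4 + D))
U = -76 (U = 4 - 2*(-5)*(-4 - 4) = 4 - 2*(-5)*(-8) = 4 - 1*80 = 4 - 80 = -76)
(-400 + ((1 + U)*0)*(10 - 10))*(-145) = (-400 + ((1 - 76)*0)*(10 - 10))*(-145) = (-400 - 75*0*0)*(-145) = (-400 + 0*0)*(-145) = (-400 + 0)*(-145) = -400*(-145) = 58000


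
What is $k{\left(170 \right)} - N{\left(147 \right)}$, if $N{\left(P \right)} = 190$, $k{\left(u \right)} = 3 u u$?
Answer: $86510$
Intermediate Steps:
$k{\left(u \right)} = 3 u^{2}$
$k{\left(170 \right)} - N{\left(147 \right)} = 3 \cdot 170^{2} - 190 = 3 \cdot 28900 - 190 = 86700 - 190 = 86510$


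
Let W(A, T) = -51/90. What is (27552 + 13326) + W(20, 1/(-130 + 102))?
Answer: 1226323/30 ≈ 40877.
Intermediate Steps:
W(A, T) = -17/30 (W(A, T) = -51*1/90 = -17/30)
(27552 + 13326) + W(20, 1/(-130 + 102)) = (27552 + 13326) - 17/30 = 40878 - 17/30 = 1226323/30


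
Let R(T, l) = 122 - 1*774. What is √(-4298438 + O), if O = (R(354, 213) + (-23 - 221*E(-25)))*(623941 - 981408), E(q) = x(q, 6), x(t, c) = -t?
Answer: √2211996962 ≈ 47032.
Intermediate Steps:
R(T, l) = -652 (R(T, l) = 122 - 774 = -652)
E(q) = -q
O = 2216295400 (O = (-652 + (-23 - (-221)*(-25)))*(623941 - 981408) = (-652 + (-23 - 221*25))*(-357467) = (-652 + (-23 - 5525))*(-357467) = (-652 - 5548)*(-357467) = -6200*(-357467) = 2216295400)
√(-4298438 + O) = √(-4298438 + 2216295400) = √2211996962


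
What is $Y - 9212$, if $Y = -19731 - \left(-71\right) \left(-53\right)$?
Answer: $-32706$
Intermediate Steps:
$Y = -23494$ ($Y = -19731 - 3763 = -23494$)
$Y - 9212 = -23494 - 9212 = -32706$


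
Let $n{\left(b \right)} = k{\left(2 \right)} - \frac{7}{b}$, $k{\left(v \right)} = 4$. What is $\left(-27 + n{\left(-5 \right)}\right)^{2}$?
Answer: $\frac{11664}{25} \approx 466.56$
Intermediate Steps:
$n{\left(b \right)} = 4 - \frac{7}{b}$
$\left(-27 + n{\left(-5 \right)}\right)^{2} = \left(-27 + \left(4 - \frac{7}{-5}\right)\right)^{2} = \left(-27 + \left(4 - - \frac{7}{5}\right)\right)^{2} = \left(-27 + \left(4 + \frac{7}{5}\right)\right)^{2} = \left(-27 + \frac{27}{5}\right)^{2} = \left(- \frac{108}{5}\right)^{2} = \frac{11664}{25}$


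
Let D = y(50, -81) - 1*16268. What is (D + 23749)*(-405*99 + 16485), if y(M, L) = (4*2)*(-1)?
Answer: -176437530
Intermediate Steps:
y(M, L) = -8 (y(M, L) = 8*(-1) = -8)
D = -16276 (D = -8 - 1*16268 = -8 - 16268 = -16276)
(D + 23749)*(-405*99 + 16485) = (-16276 + 23749)*(-405*99 + 16485) = 7473*(-40095 + 16485) = 7473*(-23610) = -176437530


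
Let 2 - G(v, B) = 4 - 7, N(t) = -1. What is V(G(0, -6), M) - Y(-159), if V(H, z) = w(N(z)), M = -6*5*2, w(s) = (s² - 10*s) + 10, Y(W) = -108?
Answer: 129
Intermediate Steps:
G(v, B) = 5 (G(v, B) = 2 - (4 - 7) = 2 - 1*(-3) = 2 + 3 = 5)
w(s) = 10 + s² - 10*s
M = -60 (M = -30*2 = -60)
V(H, z) = 21 (V(H, z) = 10 + (-1)² - 10*(-1) = 10 + 1 + 10 = 21)
V(G(0, -6), M) - Y(-159) = 21 - 1*(-108) = 21 + 108 = 129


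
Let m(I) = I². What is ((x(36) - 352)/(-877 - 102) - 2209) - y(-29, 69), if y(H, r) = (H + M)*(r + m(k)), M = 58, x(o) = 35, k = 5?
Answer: -4831048/979 ≈ -4934.7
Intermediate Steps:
y(H, r) = (25 + r)*(58 + H) (y(H, r) = (H + 58)*(r + 5²) = (58 + H)*(r + 25) = (58 + H)*(25 + r) = (25 + r)*(58 + H))
((x(36) - 352)/(-877 - 102) - 2209) - y(-29, 69) = ((35 - 352)/(-877 - 102) - 2209) - (1450 + 25*(-29) + 58*69 - 29*69) = (-317/(-979) - 2209) - (1450 - 725 + 4002 - 2001) = (-317*(-1/979) - 2209) - 1*2726 = (317/979 - 2209) - 2726 = -2162294/979 - 2726 = -4831048/979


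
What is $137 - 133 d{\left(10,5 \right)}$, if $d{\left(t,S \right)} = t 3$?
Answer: $-3853$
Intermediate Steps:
$d{\left(t,S \right)} = 3 t$
$137 - 133 d{\left(10,5 \right)} = 137 - 133 \cdot 3 \cdot 10 = 137 - 3990 = -3853$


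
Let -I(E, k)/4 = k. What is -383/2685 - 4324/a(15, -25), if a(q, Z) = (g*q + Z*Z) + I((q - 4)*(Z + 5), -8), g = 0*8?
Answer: -3953857/588015 ≈ -6.7241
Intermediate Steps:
I(E, k) = -4*k
g = 0
a(q, Z) = 32 + Z² (a(q, Z) = (0*q + Z*Z) - 4*(-8) = (0 + Z²) + 32 = Z² + 32 = 32 + Z²)
-383/2685 - 4324/a(15, -25) = -383/2685 - 4324/(32 + (-25)²) = -383*1/2685 - 4324/(32 + 625) = -383/2685 - 4324/657 = -3953857/588015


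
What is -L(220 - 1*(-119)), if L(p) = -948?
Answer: 948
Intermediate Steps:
-L(220 - 1*(-119)) = -1*(-948) = 948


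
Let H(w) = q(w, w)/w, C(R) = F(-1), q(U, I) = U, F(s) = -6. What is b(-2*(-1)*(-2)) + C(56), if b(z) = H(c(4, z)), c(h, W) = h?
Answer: -5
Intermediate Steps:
C(R) = -6
H(w) = 1 (H(w) = w/w = 1)
b(z) = 1
b(-2*(-1)*(-2)) + C(56) = 1 - 6 = -5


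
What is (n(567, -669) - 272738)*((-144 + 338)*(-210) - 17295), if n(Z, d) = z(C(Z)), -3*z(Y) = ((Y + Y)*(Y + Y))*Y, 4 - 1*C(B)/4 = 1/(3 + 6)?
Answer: 11751197746070/729 ≈ 1.6120e+10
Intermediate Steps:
C(B) = 140/9 (C(B) = 16 - 4/(3 + 6) = 16 - 4/9 = 140/9)
z(Y) = -4*Y³/3 (z(Y) = -(Y + Y)*(Y + Y)*Y/3 = -(2*Y)*(2*Y)*Y/3 = -4*Y²*Y/3 = -4*Y³/3)
n(Z, d) = -10976000/2187 (n(Z, d) = -4*(140/9)³/3 = -4/3*2744000/729 = -10976000/2187)
(n(567, -669) - 272738)*((-144 + 338)*(-210) - 17295) = (-10976000/2187 - 272738)*((-144 + 338)*(-210) - 17295) = -607454006*(194*(-210) - 17295)/2187 = -607454006*(-40740 - 17295)/2187 = -607454006/2187*(-58035) = 11751197746070/729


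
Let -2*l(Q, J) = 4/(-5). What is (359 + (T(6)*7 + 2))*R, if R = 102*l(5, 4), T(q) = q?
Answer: 82212/5 ≈ 16442.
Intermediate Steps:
l(Q, J) = 2/5 (l(Q, J) = -2/(-5) = -2*(-1)/5 = -1/2*(-4/5) = 2/5)
R = 204/5 (R = 102*(2/5) = 204/5 ≈ 40.800)
(359 + (T(6)*7 + 2))*R = (359 + (6*7 + 2))*(204/5) = (359 + (42 + 2))*(204/5) = (359 + 44)*(204/5) = 403*(204/5) = 82212/5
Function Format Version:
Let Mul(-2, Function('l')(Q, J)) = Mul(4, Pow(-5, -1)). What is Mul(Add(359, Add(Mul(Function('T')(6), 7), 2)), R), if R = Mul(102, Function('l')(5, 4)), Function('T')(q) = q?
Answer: Rational(82212, 5) ≈ 16442.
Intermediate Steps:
Function('l')(Q, J) = Rational(2, 5) (Function('l')(Q, J) = Mul(Rational(-1, 2), Mul(4, Pow(-5, -1))) = Mul(Rational(-1, 2), Mul(4, Rational(-1, 5))) = Mul(Rational(-1, 2), Rational(-4, 5)) = Rational(2, 5))
R = Rational(204, 5) (R = Mul(102, Rational(2, 5)) = Rational(204, 5) ≈ 40.800)
Mul(Add(359, Add(Mul(Function('T')(6), 7), 2)), R) = Mul(Add(359, Add(Mul(6, 7), 2)), Rational(204, 5)) = Mul(Add(359, Add(42, 2)), Rational(204, 5)) = Mul(Add(359, 44), Rational(204, 5)) = Mul(403, Rational(204, 5)) = Rational(82212, 5)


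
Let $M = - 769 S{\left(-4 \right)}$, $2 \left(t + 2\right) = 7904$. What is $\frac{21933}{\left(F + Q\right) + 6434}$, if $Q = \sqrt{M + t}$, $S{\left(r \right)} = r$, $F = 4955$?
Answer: $\frac{249794937}{129702295} - \frac{21933 \sqrt{7026}}{129702295} \approx 1.9117$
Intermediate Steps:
$t = 3950$ ($t = -2 + \frac{1}{2} \cdot 7904 = -2 + 3952 = 3950$)
$M = 3076$ ($M = \left(-769\right) \left(-4\right) = 3076$)
$Q = \sqrt{7026}$ ($Q = \sqrt{3076 + 3950} = \sqrt{7026} \approx 83.821$)
$\frac{21933}{\left(F + Q\right) + 6434} = \frac{21933}{\left(4955 + \sqrt{7026}\right) + 6434} = \frac{21933}{11389 + \sqrt{7026}}$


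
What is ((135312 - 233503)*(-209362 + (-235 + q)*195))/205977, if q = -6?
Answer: 25171950187/205977 ≈ 1.2221e+5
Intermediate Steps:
((135312 - 233503)*(-209362 + (-235 + q)*195))/205977 = ((135312 - 233503)*(-209362 + (-235 - 6)*195))/205977 = -98191*(-209362 - 241*195)*(1/205977) = -98191*(-209362 - 46995)*(1/205977) = -98191*(-256357)*(1/205977) = 25171950187*(1/205977) = 25171950187/205977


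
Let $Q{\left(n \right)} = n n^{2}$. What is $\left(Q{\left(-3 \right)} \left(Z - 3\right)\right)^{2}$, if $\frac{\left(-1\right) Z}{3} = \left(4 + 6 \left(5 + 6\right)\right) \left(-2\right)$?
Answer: $126765081$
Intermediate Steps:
$Q{\left(n \right)} = n^{3}$
$Z = 420$ ($Z = - 3 \left(4 + 6 \left(5 + 6\right)\right) \left(-2\right) = - 3 \left(4 + 6 \cdot 11\right) \left(-2\right) = - 3 \left(4 + 66\right) \left(-2\right) = - 3 \cdot 70 \left(-2\right) = \left(-3\right) \left(-140\right) = 420$)
$\left(Q{\left(-3 \right)} \left(Z - 3\right)\right)^{2} = \left(\left(-3\right)^{3} \left(420 - 3\right)\right)^{2} = \left(\left(-27\right) 417\right)^{2} = \left(-11259\right)^{2} = 126765081$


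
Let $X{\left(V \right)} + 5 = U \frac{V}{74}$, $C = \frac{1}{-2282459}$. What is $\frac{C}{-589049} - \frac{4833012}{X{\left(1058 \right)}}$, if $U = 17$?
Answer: $- \frac{20035157439318093683}{986848460554394} \approx -20302.0$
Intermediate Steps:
$C = - \frac{1}{2282459} \approx -4.3812 \cdot 10^{-7}$
$X{\left(V \right)} = -5 + \frac{17 V}{74}$ ($X{\left(V \right)} = -5 + 17 \frac{V}{74} = -5 + \frac{17 V}{74}$)
$\frac{C}{-589049} - \frac{4833012}{X{\left(1058 \right)}} = - \frac{1}{2282459 \left(-589049\right)} - \frac{4833012}{-5 + \frac{17}{74} \cdot 1058} = \left(- \frac{1}{2282459}\right) \left(- \frac{1}{589049}\right) - \frac{4833012}{-5 + \frac{8993}{37}} = \frac{1}{1344480191491} - \frac{4833012}{\frac{8808}{37}} = \frac{1}{1344480191491} - \frac{14901787}{734} = - \frac{20035157439318093683}{986848460554394}$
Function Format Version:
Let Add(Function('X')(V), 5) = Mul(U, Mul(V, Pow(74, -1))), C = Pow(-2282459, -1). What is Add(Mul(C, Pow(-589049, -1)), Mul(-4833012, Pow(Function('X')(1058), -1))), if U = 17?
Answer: Rational(-20035157439318093683, 986848460554394) ≈ -20302.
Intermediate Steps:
C = Rational(-1, 2282459) ≈ -4.3812e-7
Function('X')(V) = Add(-5, Mul(Rational(17, 74), V)) (Function('X')(V) = Add(-5, Mul(17, Mul(V, Pow(74, -1)))) = Add(-5, Mul(17, Mul(V, Rational(1, 74)))) = Add(-5, Mul(17, Mul(Rational(1, 74), V))) = Add(-5, Mul(Rational(17, 74), V)))
Add(Mul(C, Pow(-589049, -1)), Mul(-4833012, Pow(Function('X')(1058), -1))) = Add(Mul(Rational(-1, 2282459), Pow(-589049, -1)), Mul(-4833012, Pow(Add(-5, Mul(Rational(17, 74), 1058)), -1))) = Add(Mul(Rational(-1, 2282459), Rational(-1, 589049)), Mul(-4833012, Pow(Add(-5, Rational(8993, 37)), -1))) = Add(Rational(1, 1344480191491), Mul(-4833012, Pow(Rational(8808, 37), -1))) = Add(Rational(1, 1344480191491), Mul(-4833012, Rational(37, 8808))) = Add(Rational(1, 1344480191491), Rational(-14901787, 734)) = Rational(-20035157439318093683, 986848460554394)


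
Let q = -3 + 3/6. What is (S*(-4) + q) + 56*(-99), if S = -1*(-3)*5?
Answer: -11213/2 ≈ -5606.5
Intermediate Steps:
S = 15 (S = 3*5 = 15)
q = -5/2 (q = -3 + 3*(⅙) = -3 + ½ = -5/2 ≈ -2.5000)
(S*(-4) + q) + 56*(-99) = (15*(-4) - 5/2) + 56*(-99) = (-60 - 5/2) - 5544 = -125/2 - 5544 = -11213/2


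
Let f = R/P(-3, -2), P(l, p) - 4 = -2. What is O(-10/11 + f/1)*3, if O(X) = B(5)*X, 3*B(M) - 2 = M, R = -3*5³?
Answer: -29015/22 ≈ -1318.9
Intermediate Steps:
R = -375 (R = -3*125 = -375)
P(l, p) = 2 (P(l, p) = 4 - 2 = 2)
B(M) = ⅔ + M/3
f = -375/2 ≈ -187.50
O(X) = 7*X/3 (O(X) = (⅔ + (⅓)*5)*X = (⅔ + 5/3)*X = 7*X/3)
O(-10/11 + f/1)*3 = (7*(-10/11 - 375/2/1)/3)*3 = (7*(-10*1/11 - 375/2*1)/3)*3 = (7*(-10/11 - 375/2)/3)*3 = ((7/3)*(-4145/22))*3 = -29015/66*3 = -29015/22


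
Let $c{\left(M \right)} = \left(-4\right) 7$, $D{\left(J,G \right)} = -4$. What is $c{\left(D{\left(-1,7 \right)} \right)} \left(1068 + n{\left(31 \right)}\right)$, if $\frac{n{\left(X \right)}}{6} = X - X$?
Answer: $-29904$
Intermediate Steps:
$n{\left(X \right)} = 0$ ($n{\left(X \right)} = 6 \left(X - X\right) = 6 \cdot 0 = 0$)
$c{\left(M \right)} = -28$
$c{\left(D{\left(-1,7 \right)} \right)} \left(1068 + n{\left(31 \right)}\right) = - 28 \left(1068 + 0\right) = \left(-28\right) 1068 = -29904$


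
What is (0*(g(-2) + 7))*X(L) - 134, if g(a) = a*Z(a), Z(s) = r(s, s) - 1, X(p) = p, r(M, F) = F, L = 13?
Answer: -134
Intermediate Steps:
Z(s) = -1 + s (Z(s) = s - 1 = -1 + s)
g(a) = a*(-1 + a)
(0*(g(-2) + 7))*X(L) - 134 = (0*(-2*(-1 - 2) + 7))*13 - 134 = (0*(-2*(-3) + 7))*13 - 134 = (0*(6 + 7))*13 - 134 = (0*13)*13 - 134 = 0*13 - 134 = 0 - 134 = -134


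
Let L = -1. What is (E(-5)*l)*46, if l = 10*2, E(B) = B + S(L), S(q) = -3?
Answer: -7360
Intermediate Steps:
E(B) = -3 + B (E(B) = B - 3 = -3 + B)
l = 20
(E(-5)*l)*46 = ((-3 - 5)*20)*46 = -8*20*46 = -160*46 = -7360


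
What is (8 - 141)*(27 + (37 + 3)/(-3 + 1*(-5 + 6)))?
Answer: -931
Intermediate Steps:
(8 - 141)*(27 + (37 + 3)/(-3 + 1*(-5 + 6))) = -133*(27 + 40/(-3 + 1*1)) = -133*(27 + 40/(-3 + 1)) = -133*(27 + 40/(-2)) = -133*(27 + 40*(-½)) = -133*(27 - 20) = -133*7 = -931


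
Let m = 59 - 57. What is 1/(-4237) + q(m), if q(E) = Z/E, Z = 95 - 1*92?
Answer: 12709/8474 ≈ 1.4998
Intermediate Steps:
Z = 3 (Z = 95 - 92 = 3)
m = 2
q(E) = 3/E
1/(-4237) + q(m) = 1/(-4237) + 3/2 = -1/4237 + 3*(1/2) = -1/4237 + 3/2 = 12709/8474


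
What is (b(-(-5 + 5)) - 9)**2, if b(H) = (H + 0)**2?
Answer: 81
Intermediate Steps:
b(H) = H**2
(b(-(-5 + 5)) - 9)**2 = ((-(-5 + 5))**2 - 9)**2 = ((-1*0)**2 - 9)**2 = (0**2 - 9)**2 = (0 - 9)**2 = (-9)**2 = 81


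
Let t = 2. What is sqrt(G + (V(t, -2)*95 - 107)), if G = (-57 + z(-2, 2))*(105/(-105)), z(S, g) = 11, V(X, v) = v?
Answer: I*sqrt(251) ≈ 15.843*I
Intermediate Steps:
G = 46 (G = (-57 + 11)*(105/(-105)) = -4830*(-1)/105 = -46*(-1) = 46)
sqrt(G + (V(t, -2)*95 - 107)) = sqrt(46 + (-2*95 - 107)) = sqrt(46 + (-190 - 107)) = sqrt(46 - 297) = sqrt(-251) = I*sqrt(251)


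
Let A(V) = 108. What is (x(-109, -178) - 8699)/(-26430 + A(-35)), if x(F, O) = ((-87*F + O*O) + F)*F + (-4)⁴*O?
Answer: 1509863/8774 ≈ 172.08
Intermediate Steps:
x(F, O) = 256*O + F*(O² - 86*F) (x(F, O) = ((-87*F + O²) + F)*F + 256*O = ((O² - 87*F) + F)*F + 256*O = (O² - 86*F)*F + 256*O = F*(O² - 86*F) + 256*O = 256*O + F*(O² - 86*F))
(x(-109, -178) - 8699)/(-26430 + A(-35)) = ((-86*(-109)² + 256*(-178) - 109*(-178)²) - 8699)/(-26430 + 108) = ((-86*11881 - 45568 - 109*31684) - 8699)/(-26322) = ((-1021766 - 45568 - 3453556) - 8699)*(-1/26322) = (-4520890 - 8699)*(-1/26322) = -4529589*(-1/26322) = 1509863/8774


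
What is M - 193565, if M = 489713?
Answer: 296148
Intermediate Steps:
M - 193565 = 489713 - 193565 = 296148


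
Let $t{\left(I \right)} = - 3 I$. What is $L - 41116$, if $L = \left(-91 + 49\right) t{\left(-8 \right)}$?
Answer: $-42124$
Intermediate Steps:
$L = -1008$ ($L = \left(-91 + 49\right) \left(\left(-3\right) \left(-8\right)\right) = \left(-42\right) 24 = -1008$)
$L - 41116 = -1008 - 41116 = -42124$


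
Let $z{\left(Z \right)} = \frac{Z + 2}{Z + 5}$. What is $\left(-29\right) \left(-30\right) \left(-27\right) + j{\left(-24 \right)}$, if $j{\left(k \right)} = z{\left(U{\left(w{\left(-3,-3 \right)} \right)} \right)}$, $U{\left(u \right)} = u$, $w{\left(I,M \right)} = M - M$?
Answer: $- \frac{117448}{5} \approx -23490.0$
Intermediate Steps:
$w{\left(I,M \right)} = 0$
$z{\left(Z \right)} = \frac{2 + Z}{5 + Z}$
$j{\left(k \right)} = \frac{2}{5}$ ($j{\left(k \right)} = \frac{2 + 0}{5 + 0} = \frac{1}{5} \cdot 2 = \frac{2}{5}$)
$\left(-29\right) \left(-30\right) \left(-27\right) + j{\left(-24 \right)} = \left(-29\right) \left(-30\right) \left(-27\right) + \frac{2}{5} = 870 \left(-27\right) + \frac{2}{5} = -23490 + \frac{2}{5} = - \frac{117448}{5}$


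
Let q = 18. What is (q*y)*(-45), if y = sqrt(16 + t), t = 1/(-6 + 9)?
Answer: -1890*sqrt(3) ≈ -3273.6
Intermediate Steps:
t = 1/3 ≈ 0.33333
y = 7*sqrt(3)/3 (y = sqrt(16 + 1/3) = sqrt(49/3) = 7*sqrt(3)/3 ≈ 4.0415)
(q*y)*(-45) = (18*(7*sqrt(3)/3))*(-45) = (42*sqrt(3))*(-45) = -1890*sqrt(3)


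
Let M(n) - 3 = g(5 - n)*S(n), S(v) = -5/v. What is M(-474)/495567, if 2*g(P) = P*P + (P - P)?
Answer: 1150049/469797516 ≈ 0.0024480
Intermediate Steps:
g(P) = P²/2 (g(P) = (P*P + (P - P))/2 = (P² + 0)/2 = P²/2)
M(n) = 3 - 5*(5 - n)²/(2*n) (M(n) = 3 + ((5 - n)²/2)*(-5/n) = 3 - 5*(5 - n)²/(2*n))
M(-474)/495567 = (3 - 5/2*(-5 - 474)²/(-474))/495567 = (3 - 5/2*(-1/474)*(-479)²)*(1/495567) = (3 - 5/2*(-1/474)*229441)*(1/495567) = (3 + 1147205/948)*(1/495567) = (1150049/948)*(1/495567) = 1150049/469797516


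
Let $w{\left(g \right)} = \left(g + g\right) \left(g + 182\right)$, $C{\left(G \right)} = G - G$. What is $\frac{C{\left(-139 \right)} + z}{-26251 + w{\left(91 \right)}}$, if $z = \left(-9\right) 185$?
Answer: $- \frac{333}{4687} \approx -0.071048$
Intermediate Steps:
$z = -1665$
$C{\left(G \right)} = 0$
$w{\left(g \right)} = 2 g \left(182 + g\right)$
$\frac{C{\left(-139 \right)} + z}{-26251 + w{\left(91 \right)}} = \frac{0 - 1665}{-26251 + 2 \cdot 91 \left(182 + 91\right)} = - \frac{1665}{-26251 + 2 \cdot 91 \cdot 273} = - \frac{1665}{-26251 + 49686} = - \frac{1665}{23435} = \left(-1665\right) \frac{1}{23435} = - \frac{333}{4687}$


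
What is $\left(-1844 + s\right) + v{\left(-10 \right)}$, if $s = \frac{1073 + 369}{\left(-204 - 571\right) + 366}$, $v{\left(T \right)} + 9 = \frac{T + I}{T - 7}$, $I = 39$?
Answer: $- \frac{12920284}{6953} \approx -1858.2$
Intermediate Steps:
$v{\left(T \right)} = -9 + \frac{39 + T}{-7 + T}$ ($v{\left(T \right)} = -9 + \frac{T + 39}{T - 7} = -9 + \frac{39 + T}{-7 + T}$)
$s = - \frac{1442}{409}$ ($s = \frac{1442}{-775 + 366} = \frac{1442}{-409} = 1442 \left(- \frac{1}{409}\right) = - \frac{1442}{409} \approx -3.5257$)
$\left(-1844 + s\right) + v{\left(-10 \right)} = \left(-1844 - \frac{1442}{409}\right) + \frac{2 \left(51 - -40\right)}{-7 - 10} = - \frac{755638}{409} + \frac{2 \left(51 + 40\right)}{-17} = - \frac{755638}{409} + 2 \left(- \frac{1}{17}\right) 91 = - \frac{755638}{409} - \frac{182}{17} = - \frac{12920284}{6953}$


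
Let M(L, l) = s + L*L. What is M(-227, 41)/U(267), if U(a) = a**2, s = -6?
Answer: 51523/71289 ≈ 0.72273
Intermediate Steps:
M(L, l) = -6 + L**2 (M(L, l) = -6 + L*L = -6 + L**2)
M(-227, 41)/U(267) = (-6 + (-227)**2)/(267**2) = (-6 + 51529)/71289 = 51523*(1/71289) = 51523/71289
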